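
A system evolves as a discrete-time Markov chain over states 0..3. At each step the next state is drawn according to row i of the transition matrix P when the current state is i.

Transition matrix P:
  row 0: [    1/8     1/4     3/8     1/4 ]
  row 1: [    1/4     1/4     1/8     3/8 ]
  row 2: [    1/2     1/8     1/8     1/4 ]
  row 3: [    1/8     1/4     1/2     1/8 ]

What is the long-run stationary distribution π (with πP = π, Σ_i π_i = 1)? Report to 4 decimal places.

Balance equations π_j = Σ_i π_i·P[i][j]:
  π_0 = 1/8·π_0 + 1/4·π_1 + 1/2·π_2 + 1/8·π_3
  π_1 = 1/4·π_0 + 1/4·π_1 + 1/8·π_2 + 1/4·π_3
  π_2 = 3/8·π_0 + 1/8·π_1 + 1/8·π_2 + 1/2·π_3
  normalize: π_0 + π_1 + π_2 + π_3 = 1
Solving the linear system gives exactly π = [181/703, 151/703, 198/703, 173/703].

π = [0.2575, 0.2148, 0.2817, 0.2461]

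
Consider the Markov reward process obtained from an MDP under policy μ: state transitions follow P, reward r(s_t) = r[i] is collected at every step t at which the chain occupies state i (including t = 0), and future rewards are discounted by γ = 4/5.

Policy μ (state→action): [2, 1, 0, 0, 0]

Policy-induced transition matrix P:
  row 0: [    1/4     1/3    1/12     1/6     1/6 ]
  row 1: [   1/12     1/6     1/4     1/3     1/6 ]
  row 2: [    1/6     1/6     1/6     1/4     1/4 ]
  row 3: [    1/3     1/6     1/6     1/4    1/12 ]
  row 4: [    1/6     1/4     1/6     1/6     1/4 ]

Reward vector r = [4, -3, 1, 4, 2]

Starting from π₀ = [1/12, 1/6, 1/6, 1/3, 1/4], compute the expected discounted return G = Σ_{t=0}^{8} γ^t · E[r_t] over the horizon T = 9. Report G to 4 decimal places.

t=0: π = [0.0833, 0.1667, 0.1667, 0.3333, 0.2500], E[r] = 1.8333, γ^t·E[r] = 1.833333, running G = 1.833333
t=1: π = [0.2153, 0.2014, 0.1736, 0.2361, 0.1736], E[r] = 1.7222, γ^t·E[r] = 1.377778, running G = 3.211111
t=2: π = [0.2072, 0.2170, 0.1655, 0.2344, 0.1759], E[r] = 1.6325, γ^t·E[r] = 1.044815, running G = 4.255926
t=3: π = [0.2049, 0.2159, 0.1675, 0.2362, 0.1756], E[r] = 1.6354, γ^t·E[r] = 0.837309, running G = 5.093235
t=4: π = [0.2051, 0.2155, 0.1676, 0.2363, 0.1756], E[r] = 1.6380, γ^t·E[r] = 0.670907, running G = 5.764142
t=5: π = [0.2052, 0.2155, 0.1675, 0.2362, 0.1756], E[r] = 1.6379, γ^t·E[r] = 0.536702, running G = 6.300843
t=6: π = [0.2052, 0.2155, 0.1675, 0.2362, 0.1756], E[r] = 1.6378, γ^t·E[r] = 0.429343, running G = 6.730186
t=7: π = [0.2052, 0.2155, 0.1675, 0.2362, 0.1756], E[r] = 1.6378, γ^t·E[r] = 0.343475, running G = 7.073661
t=8: π = [0.2052, 0.2155, 0.1675, 0.2362, 0.1756], E[r] = 1.6378, γ^t·E[r] = 0.274780, running G = 7.348441

G = 7.3484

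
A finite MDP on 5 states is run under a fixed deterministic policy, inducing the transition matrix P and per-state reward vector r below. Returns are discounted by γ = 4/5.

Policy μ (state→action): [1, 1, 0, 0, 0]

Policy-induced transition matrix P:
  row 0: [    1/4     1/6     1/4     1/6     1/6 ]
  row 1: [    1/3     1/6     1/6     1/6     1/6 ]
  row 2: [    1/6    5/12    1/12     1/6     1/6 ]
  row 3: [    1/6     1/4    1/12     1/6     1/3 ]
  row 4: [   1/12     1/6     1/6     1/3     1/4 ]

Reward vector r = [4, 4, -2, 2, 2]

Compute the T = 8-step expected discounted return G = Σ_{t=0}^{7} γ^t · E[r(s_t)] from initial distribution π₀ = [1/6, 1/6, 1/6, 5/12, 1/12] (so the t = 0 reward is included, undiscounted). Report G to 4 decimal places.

G = 9.1470

t=0: π = [0.1667, 0.1667, 0.1667, 0.4167, 0.0833], E[r] = 2.0000, γ^t·E[r] = 2.000000, running G = 2.000000
t=1: π = [0.2014, 0.2431, 0.1319, 0.1806, 0.2431], E[r] = 2.3611, γ^t·E[r] = 1.888889, running G = 3.888889
t=2: π = [0.2037, 0.2147, 0.1574, 0.2072, 0.2170], E[r] = 2.2072, γ^t·E[r] = 1.412593, running G = 5.301481
t=3: π = [0.2013, 0.2233, 0.1533, 0.2028, 0.2193], E[r] = 2.2362, γ^t·E[r] = 1.144938, running G = 6.446420
t=4: π = [0.2024, 0.2219, 0.1538, 0.2032, 0.2187], E[r] = 2.2335, γ^t·E[r] = 0.914825, running G = 7.361244
t=5: π = [0.2023, 0.2220, 0.1538, 0.2031, 0.2188], E[r] = 2.2335, γ^t·E[r] = 0.731880, running G = 8.093125
t=6: π = [0.2023, 0.2220, 0.1538, 0.2031, 0.2188], E[r] = 2.2336, γ^t·E[r] = 0.585513, running G = 8.678638
t=7: π = [0.2023, 0.2220, 0.1538, 0.2031, 0.2188], E[r] = 2.2336, γ^t·E[r] = 0.468410, running G = 9.147048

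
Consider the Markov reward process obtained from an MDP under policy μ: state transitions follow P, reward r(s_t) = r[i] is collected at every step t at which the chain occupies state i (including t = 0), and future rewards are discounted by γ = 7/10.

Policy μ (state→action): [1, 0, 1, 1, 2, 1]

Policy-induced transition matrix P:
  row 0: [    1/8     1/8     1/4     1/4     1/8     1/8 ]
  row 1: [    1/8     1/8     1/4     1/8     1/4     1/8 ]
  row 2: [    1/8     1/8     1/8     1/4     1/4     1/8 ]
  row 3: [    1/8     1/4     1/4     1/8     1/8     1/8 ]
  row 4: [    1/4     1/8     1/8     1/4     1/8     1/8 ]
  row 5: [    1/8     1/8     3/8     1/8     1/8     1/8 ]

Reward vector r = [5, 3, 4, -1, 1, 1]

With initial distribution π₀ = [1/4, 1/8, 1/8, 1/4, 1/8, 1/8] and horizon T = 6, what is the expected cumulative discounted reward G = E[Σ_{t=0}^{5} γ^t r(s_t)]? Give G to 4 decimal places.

G = 6.3330

t=0: π = [0.2500, 0.1250, 0.1250, 0.2500, 0.1250, 0.1250], E[r] = 2.1250, γ^t·E[r] = 2.125000, running G = 2.125000
t=1: π = [0.1406, 0.1563, 0.2344, 0.1875, 0.1563, 0.1250], E[r] = 2.2031, γ^t·E[r] = 1.542188, running G = 3.667188
t=2: π = [0.1445, 0.1484, 0.2168, 0.1914, 0.1738, 0.1250], E[r] = 2.1426, γ^t·E[r] = 1.049863, running G = 4.717051
t=3: π = [0.1467, 0.1489, 0.2168, 0.1919, 0.1707, 0.1250], E[r] = 2.1514, γ^t·E[r] = 0.737919, running G = 5.454970
t=4: π = [0.1463, 0.1490, 0.2172, 0.1918, 0.1707, 0.1250], E[r] = 2.1513, γ^t·E[r] = 0.516536, running G = 5.971506
t=5: π = [0.1463, 0.1490, 0.2171, 0.1918, 0.1708, 0.1250], E[r] = 2.1511, γ^t·E[r] = 0.361544, running G = 6.333049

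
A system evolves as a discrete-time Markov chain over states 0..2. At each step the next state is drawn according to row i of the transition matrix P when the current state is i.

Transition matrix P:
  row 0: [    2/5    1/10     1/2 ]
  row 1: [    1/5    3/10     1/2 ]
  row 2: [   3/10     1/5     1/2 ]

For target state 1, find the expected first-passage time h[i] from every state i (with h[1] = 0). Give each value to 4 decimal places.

h = [6.6667, 0.0000, 6.0000]

First-step conditioning: h[1] = 0; for i ≠ 1, h[i] = 1 + Σ_k P[i][k]·h[k].
  h[0] = 1 + 2/5·h[0] + 1/2·h[2]
  h[2] = 1 + 3/10·h[0] + 1/2·h[2]
Solving the 2×2 linear system over states ≠ 1 gives exactly h = [20/3, 0, 6] (h[1] = 0 is the target).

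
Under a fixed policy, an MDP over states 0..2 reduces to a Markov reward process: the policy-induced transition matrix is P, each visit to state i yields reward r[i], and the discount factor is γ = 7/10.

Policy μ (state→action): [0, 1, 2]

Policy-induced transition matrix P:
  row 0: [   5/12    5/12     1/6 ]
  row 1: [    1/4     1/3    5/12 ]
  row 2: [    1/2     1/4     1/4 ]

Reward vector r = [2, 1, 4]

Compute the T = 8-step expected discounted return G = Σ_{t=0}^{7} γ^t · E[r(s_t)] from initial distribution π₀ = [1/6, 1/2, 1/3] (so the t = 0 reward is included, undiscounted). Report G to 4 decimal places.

t=0: π = [0.1667, 0.5000, 0.3333], E[r] = 2.1667, γ^t·E[r] = 2.166667, running G = 2.166667
t=1: π = [0.3611, 0.3194, 0.3194], E[r] = 2.3194, γ^t·E[r] = 1.623611, running G = 3.790278
t=2: π = [0.3900, 0.3368, 0.2731], E[r] = 2.2095, γ^t·E[r] = 1.082650, running G = 4.872928
t=3: π = [0.3833, 0.3431, 0.2736], E[r] = 2.2042, γ^t·E[r] = 0.756036, running G = 5.628964
t=4: π = [0.3823, 0.3425, 0.2752], E[r] = 2.2080, γ^t·E[r] = 0.530142, running G = 6.159106
t=5: π = [0.3825, 0.3423, 0.2752], E[r] = 2.2082, γ^t·E[r] = 0.371130, running G = 6.530236
t=6: π = [0.3826, 0.3423, 0.2752], E[r] = 2.2081, γ^t·E[r] = 0.259776, running G = 6.790011
t=7: π = [0.3826, 0.3423, 0.2752], E[r] = 2.2080, γ^t·E[r] = 0.181842, running G = 6.971854

G = 6.9719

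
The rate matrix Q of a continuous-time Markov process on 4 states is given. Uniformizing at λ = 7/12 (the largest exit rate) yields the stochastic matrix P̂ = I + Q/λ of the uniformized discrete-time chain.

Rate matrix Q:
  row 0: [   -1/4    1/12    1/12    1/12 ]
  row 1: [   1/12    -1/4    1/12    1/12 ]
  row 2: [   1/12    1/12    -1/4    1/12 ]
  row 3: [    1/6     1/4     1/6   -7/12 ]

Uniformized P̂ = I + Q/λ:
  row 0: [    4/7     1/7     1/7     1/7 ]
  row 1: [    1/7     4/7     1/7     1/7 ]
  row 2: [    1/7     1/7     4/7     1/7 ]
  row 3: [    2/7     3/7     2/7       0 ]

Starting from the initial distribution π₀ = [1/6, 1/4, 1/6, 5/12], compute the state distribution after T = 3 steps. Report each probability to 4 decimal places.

t=0: π = [0.1667, 0.2500, 0.1667, 0.4167]
t=1: π = [0.2738, 0.3690, 0.2738, 0.0833]
t=2: π = [0.2721, 0.3248, 0.2721, 0.1310]
t=3: π = [0.2782, 0.3195, 0.2782, 0.1241]

π = [0.2782, 0.3195, 0.2782, 0.1241]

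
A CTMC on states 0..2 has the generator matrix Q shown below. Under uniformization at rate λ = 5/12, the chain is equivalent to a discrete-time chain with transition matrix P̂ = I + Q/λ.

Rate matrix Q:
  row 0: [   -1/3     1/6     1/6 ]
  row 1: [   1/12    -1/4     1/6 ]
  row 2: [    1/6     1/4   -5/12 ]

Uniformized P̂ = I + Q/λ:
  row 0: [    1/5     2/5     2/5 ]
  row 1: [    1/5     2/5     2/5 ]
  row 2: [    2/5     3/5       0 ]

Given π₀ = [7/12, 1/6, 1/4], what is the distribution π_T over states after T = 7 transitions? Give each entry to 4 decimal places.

t=0: π = [0.5833, 0.1667, 0.2500]
t=1: π = [0.2500, 0.4500, 0.3000]
t=2: π = [0.2600, 0.4600, 0.2800]
t=3: π = [0.2560, 0.4560, 0.2880]
t=4: π = [0.2576, 0.4576, 0.2848]
t=5: π = [0.2570, 0.4570, 0.2861]
t=6: π = [0.2572, 0.4572, 0.2856]
t=7: π = [0.2571, 0.4571, 0.2858]

π = [0.2571, 0.4571, 0.2858]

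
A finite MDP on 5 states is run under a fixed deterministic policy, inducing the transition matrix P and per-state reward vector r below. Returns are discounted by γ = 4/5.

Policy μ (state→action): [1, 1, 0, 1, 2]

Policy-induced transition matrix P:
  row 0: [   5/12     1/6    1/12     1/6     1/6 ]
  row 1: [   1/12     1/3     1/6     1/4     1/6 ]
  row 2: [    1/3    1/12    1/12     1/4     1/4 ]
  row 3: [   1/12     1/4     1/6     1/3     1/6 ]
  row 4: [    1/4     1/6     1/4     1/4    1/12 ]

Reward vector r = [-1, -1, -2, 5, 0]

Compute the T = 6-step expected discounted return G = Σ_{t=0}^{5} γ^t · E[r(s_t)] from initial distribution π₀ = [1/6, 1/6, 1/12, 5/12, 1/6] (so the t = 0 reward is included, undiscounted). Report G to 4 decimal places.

t=0: π = [0.1667, 0.1667, 0.0833, 0.4167, 0.1667], E[r] = 1.5833, γ^t·E[r] = 1.583333, running G = 1.583333
t=1: π = [0.1875, 0.2222, 0.1597, 0.2708, 0.1597], E[r] = 0.6250, γ^t·E[r] = 0.500000, running G = 2.083333
t=2: π = [0.2124, 0.2130, 0.1510, 0.2569, 0.1667], E[r] = 0.5573, γ^t·E[r] = 0.356667, running G = 2.440000
t=3: π = [0.2197, 0.2110, 0.1503, 0.2537, 0.1654], E[r] = 0.5374, γ^t·E[r] = 0.275136, running G = 2.715136
t=4: π = [0.2217, 0.2105, 0.1496, 0.2528, 0.1654], E[r] = 0.5328, γ^t·E[r] = 0.218240, running G = 2.933376
t=5: π = [0.2222, 0.2103, 0.1495, 0.2526, 0.1654], E[r] = 0.5314, γ^t·E[r] = 0.174135, running G = 3.107511

G = 3.1075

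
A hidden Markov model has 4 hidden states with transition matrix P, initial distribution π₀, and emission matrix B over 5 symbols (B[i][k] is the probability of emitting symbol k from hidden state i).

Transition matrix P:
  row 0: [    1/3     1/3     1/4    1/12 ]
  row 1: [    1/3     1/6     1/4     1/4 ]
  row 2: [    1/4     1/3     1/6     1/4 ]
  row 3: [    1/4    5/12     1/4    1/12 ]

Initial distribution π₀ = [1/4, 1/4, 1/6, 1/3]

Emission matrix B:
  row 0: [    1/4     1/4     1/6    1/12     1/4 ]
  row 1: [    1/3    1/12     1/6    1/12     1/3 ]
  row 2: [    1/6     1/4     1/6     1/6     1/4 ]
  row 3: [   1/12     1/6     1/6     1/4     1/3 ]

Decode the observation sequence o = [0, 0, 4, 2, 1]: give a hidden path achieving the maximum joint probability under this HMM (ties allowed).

t=0: δ = [6.250e-02, 8.333e-02, 2.778e-02, 2.778e-02]  (obs o_0=0)
t=1: δ = [6.944e-03, 6.944e-03, 3.472e-03, 1.736e-03]  ψ = [1, 0, 1, 1]  (obs o_1=0)
t=2: δ = [5.787e-04, 7.716e-04, 4.340e-04, 5.787e-04]  ψ = [0, 0, 0, 1]  (obs o_2=4)
t=3: δ = [4.287e-05, 4.019e-05, 3.215e-05, 3.215e-05]  ψ = [1, 3, 1, 1]  (obs o_3=2)
t=4: δ = [3.572e-06, 1.191e-06, 2.679e-06, 1.674e-06]  ψ = [0, 0, 0, 1]  (obs o_4=1)
backtrack: best end state = 0; path = [1, 0, 1, 0, 0]

path = [1, 0, 1, 0, 0]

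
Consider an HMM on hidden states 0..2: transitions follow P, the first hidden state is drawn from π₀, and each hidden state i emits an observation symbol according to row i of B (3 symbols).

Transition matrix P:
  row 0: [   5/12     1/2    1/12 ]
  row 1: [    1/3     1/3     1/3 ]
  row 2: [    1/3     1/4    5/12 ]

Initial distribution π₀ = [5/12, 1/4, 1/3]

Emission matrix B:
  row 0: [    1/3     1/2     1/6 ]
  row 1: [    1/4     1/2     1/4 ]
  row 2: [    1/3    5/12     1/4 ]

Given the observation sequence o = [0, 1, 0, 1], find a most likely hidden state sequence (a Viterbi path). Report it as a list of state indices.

path = [0, 0, 0, 1]

t=0: δ = [1.389e-01, 6.250e-02, 1.111e-01]  (obs o_0=0)
t=1: δ = [2.894e-02, 3.472e-02, 1.929e-02]  ψ = [0, 0, 2]  (obs o_1=1)
t=2: δ = [4.019e-03, 3.617e-03, 3.858e-03]  ψ = [0, 0, 1]  (obs o_2=0)
t=3: δ = [8.372e-04, 1.005e-03, 6.698e-04]  ψ = [0, 0, 2]  (obs o_3=1)
backtrack: best end state = 1; path = [0, 0, 0, 1]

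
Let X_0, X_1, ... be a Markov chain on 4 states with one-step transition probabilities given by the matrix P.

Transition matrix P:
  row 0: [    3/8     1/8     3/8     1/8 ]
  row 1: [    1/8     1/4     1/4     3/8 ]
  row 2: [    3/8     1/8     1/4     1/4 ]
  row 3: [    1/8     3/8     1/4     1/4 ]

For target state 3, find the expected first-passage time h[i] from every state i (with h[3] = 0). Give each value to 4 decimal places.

First-step conditioning: h[3] = 0; for i ≠ 3, h[i] = 1 + Σ_k P[i][k]·h[k].
  h[0] = 1 + 3/8·h[0] + 1/8·h[1] + 3/8·h[2]
  h[1] = 1 + 1/8·h[0] + 1/4·h[1] + 1/4·h[2]
  h[2] = 1 + 3/8·h[0] + 1/8·h[1] + 1/4·h[2]
Solving the 3×3 linear system over states ≠ 3 gives exactly h = [504/101, 368/101, 448/101, 0] (h[3] = 0 is the target).

h = [4.9901, 3.6436, 4.4356, 0.0000]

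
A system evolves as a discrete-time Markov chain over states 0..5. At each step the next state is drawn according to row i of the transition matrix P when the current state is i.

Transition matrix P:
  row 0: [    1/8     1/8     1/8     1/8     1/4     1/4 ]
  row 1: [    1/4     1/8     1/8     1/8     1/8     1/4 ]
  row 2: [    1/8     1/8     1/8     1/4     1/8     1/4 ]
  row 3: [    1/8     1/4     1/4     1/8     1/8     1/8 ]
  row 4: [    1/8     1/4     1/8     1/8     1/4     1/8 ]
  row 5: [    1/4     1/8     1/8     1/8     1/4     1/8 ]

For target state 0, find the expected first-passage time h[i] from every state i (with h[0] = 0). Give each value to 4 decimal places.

First-step conditioning: h[0] = 0; for i ≠ 0, h[i] = 1 + Σ_k P[i][k]·h[k].
  h[1] = 1 + 1/8·h[1] + 1/8·h[2] + 1/8·h[3] + 1/8·h[4] + 1/4·h[5]
  h[2] = 1 + 1/8·h[1] + 1/8·h[2] + 1/4·h[3] + 1/8·h[4] + 1/4·h[5]
  h[3] = 1 + 1/4·h[1] + 1/4·h[2] + 1/8·h[3] + 1/8·h[4] + 1/8·h[5]
  h[4] = 1 + 1/4·h[1] + 1/8·h[2] + 1/8·h[3] + 1/4·h[4] + 1/8·h[5]
  h[5] = 1 + 1/8·h[1] + 1/8·h[2] + 1/8·h[3] + 1/4·h[4] + 1/8·h[5]
Solving the 5×5 linear system over states ≠ 0 gives exactly h = [0, 896/173, 9214/1557, 9200/1557, 1022/173, 910/173] (h[0] = 0 is the target).

h = [0.0000, 5.1792, 5.9178, 5.9088, 5.9075, 5.2601]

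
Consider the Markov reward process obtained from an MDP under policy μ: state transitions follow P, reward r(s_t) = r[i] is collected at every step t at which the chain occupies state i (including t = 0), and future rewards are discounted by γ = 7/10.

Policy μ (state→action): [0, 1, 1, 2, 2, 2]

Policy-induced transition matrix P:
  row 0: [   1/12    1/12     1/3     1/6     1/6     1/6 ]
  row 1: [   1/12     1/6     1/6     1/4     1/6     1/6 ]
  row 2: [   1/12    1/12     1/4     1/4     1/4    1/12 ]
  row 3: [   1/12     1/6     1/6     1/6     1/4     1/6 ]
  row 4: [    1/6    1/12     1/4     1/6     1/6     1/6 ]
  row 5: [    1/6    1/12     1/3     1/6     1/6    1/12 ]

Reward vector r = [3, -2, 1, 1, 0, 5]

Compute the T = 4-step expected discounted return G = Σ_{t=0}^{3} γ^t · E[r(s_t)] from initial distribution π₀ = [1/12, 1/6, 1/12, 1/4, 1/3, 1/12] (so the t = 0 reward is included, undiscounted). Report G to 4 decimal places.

G = 2.6041

t=0: π = [0.0833, 0.1667, 0.0833, 0.2500, 0.3333, 0.0833], E[r] = 0.6667, γ^t·E[r] = 0.666667, running G = 0.666667
t=1: π = [0.1181, 0.1181, 0.2292, 0.1875, 0.1944, 0.1528], E[r] = 1.2986, γ^t·E[r] = 0.909028, running G = 1.575694
t=2: π = [0.1123, 0.1088, 0.2471, 0.1956, 0.2014, 0.1348], E[r] = 1.2361, γ^t·E[r] = 0.605694, running G = 2.181389
t=3: π = [0.1114, 0.1087, 0.2452, 0.1963, 0.2036, 0.1348], E[r] = 1.2324, γ^t·E[r] = 0.422712, running G = 2.604101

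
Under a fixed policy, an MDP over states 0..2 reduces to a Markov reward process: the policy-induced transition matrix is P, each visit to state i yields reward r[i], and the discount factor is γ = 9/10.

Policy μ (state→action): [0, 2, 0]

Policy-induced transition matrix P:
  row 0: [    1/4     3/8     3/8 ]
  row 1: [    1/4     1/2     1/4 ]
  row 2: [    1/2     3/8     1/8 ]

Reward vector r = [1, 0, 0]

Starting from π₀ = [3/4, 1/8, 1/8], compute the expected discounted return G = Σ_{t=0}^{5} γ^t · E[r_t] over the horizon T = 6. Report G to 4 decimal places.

G = 1.8911

t=0: π = [0.7500, 0.1250, 0.1250], E[r] = 0.7500, γ^t·E[r] = 0.750000, running G = 0.750000
t=1: π = [0.2813, 0.3906, 0.3281], E[r] = 0.2813, γ^t·E[r] = 0.253125, running G = 1.003125
t=2: π = [0.3320, 0.4238, 0.2441], E[r] = 0.3320, γ^t·E[r] = 0.268945, running G = 1.272070
t=3: π = [0.3110, 0.4280, 0.2610], E[r] = 0.3110, γ^t·E[r] = 0.226745, running G = 1.498815
t=4: π = [0.3152, 0.4285, 0.2563], E[r] = 0.3152, γ^t·E[r] = 0.206833, running G = 1.705648
t=5: π = [0.3141, 0.4286, 0.2574], E[r] = 0.3141, γ^t·E[r] = 0.185452, running G = 1.891100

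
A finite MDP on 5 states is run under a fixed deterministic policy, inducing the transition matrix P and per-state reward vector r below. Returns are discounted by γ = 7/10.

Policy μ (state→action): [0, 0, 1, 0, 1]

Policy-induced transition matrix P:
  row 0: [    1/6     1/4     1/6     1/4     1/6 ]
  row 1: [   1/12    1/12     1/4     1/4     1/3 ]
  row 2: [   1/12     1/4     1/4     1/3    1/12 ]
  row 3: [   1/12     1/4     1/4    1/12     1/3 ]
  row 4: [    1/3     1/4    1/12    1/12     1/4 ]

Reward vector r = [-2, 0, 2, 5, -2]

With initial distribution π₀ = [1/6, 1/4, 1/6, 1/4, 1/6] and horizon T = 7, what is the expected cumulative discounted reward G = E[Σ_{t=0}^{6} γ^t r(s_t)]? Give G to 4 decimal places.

t=0: π = [0.1667, 0.2500, 0.1667, 0.2500, 0.1667], E[r] = 0.9167, γ^t·E[r] = 0.916667, running G = 0.916667
t=1: π = [0.1389, 0.2083, 0.2083, 0.1944, 0.2500], E[r] = 0.6111, γ^t·E[r] = 0.427778, running G = 1.344444
t=2: π = [0.1574, 0.2153, 0.1968, 0.1933, 0.2373], E[r] = 0.5706, γ^t·E[r] = 0.279595, running G = 1.624039
t=3: π = [0.1558, 0.2141, 0.1973, 0.1946, 0.2381], E[r] = 0.5801, γ^t·E[r] = 0.198959, running G = 1.822998
t=4: π = [0.1558, 0.2143, 0.1973, 0.1943, 0.2382], E[r] = 0.5782, γ^t·E[r] = 0.138816, running G = 1.961813
t=5: π = [0.1559, 0.2143, 0.1973, 0.1944, 0.2382], E[r] = 0.5783, γ^t·E[r] = 0.097200, running G = 2.059014
t=6: π = [0.1559, 0.2143, 0.1973, 0.1944, 0.2382], E[r] = 0.5783, γ^t·E[r] = 0.068037, running G = 2.127051

G = 2.1271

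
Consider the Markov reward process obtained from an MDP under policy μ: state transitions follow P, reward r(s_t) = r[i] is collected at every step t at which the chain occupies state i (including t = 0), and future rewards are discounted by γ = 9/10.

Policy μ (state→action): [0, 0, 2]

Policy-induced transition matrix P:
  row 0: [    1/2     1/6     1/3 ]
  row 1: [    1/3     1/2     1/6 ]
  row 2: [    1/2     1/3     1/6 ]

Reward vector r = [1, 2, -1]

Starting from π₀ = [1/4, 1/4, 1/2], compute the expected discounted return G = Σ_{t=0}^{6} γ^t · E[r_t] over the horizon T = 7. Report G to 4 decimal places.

G = 3.8211

t=0: π = [0.2500, 0.2500, 0.5000], E[r] = 0.2500, γ^t·E[r] = 0.250000, running G = 0.250000
t=1: π = [0.4583, 0.3333, 0.2083], E[r] = 0.9167, γ^t·E[r] = 0.825000, running G = 1.075000
t=2: π = [0.4444, 0.3125, 0.2431], E[r] = 0.8264, γ^t·E[r] = 0.669375, running G = 1.744375
t=3: π = [0.4479, 0.3113, 0.2407], E[r] = 0.8299, γ^t·E[r] = 0.604969, running G = 2.349344
t=4: π = [0.4481, 0.3106, 0.2413], E[r] = 0.8279, γ^t·E[r] = 0.543206, running G = 2.892550
t=5: π = [0.4482, 0.3104, 0.2414], E[r] = 0.8277, γ^t·E[r] = 0.488753, running G = 3.381303
t=6: π = [0.4483, 0.3104, 0.2414], E[r] = 0.8276, γ^t·E[r] = 0.439829, running G = 3.821132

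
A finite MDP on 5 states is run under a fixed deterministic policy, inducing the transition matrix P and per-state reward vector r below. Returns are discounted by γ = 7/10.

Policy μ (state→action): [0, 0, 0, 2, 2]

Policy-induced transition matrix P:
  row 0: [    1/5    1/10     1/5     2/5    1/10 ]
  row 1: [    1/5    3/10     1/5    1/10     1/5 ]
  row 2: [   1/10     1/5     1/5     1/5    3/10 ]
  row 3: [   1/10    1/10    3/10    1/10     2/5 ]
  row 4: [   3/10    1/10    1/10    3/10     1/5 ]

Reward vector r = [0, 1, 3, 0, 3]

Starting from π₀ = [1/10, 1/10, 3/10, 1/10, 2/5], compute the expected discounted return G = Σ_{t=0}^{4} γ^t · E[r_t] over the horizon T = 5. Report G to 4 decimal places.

G = 4.7568

t=0: π = [0.1000, 0.1000, 0.3000, 0.1000, 0.4000], E[r] = 2.2000, γ^t·E[r] = 2.200000, running G = 2.200000
t=1: π = [0.2000, 0.1500, 0.1700, 0.2400, 0.2400], E[r] = 1.3800, γ^t·E[r] = 0.966000, running G = 3.166000
t=2: π = [0.1830, 0.1470, 0.2000, 0.2250, 0.2450], E[r] = 1.4820, γ^t·E[r] = 0.726180, running G = 3.892180
t=3: π = [0.1820, 0.1494, 0.1980, 0.2239, 0.2467], E[r] = 1.4835, γ^t·E[r] = 0.508841, running G = 4.401021
t=4: π = [0.1825, 0.1497, 0.1977, 0.2237, 0.2464], E[r] = 1.4820, γ^t·E[r] = 0.355823, running G = 4.756844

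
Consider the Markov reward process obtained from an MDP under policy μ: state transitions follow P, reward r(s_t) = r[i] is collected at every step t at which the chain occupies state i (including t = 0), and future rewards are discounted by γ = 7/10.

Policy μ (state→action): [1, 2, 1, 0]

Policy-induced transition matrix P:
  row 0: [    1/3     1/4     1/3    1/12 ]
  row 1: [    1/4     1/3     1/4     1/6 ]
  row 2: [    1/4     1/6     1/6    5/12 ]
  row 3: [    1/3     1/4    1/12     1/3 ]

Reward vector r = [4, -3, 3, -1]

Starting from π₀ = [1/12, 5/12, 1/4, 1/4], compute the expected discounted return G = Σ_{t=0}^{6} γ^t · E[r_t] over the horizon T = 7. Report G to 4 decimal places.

G = 1.1547

t=0: π = [0.0833, 0.4167, 0.2500, 0.2500], E[r] = -0.4167, γ^t·E[r] = -0.416667, running G = -0.416667
t=1: π = [0.2778, 0.2639, 0.1944, 0.2639], E[r] = 0.6389, γ^t·E[r] = 0.447222, running G = 0.030556
t=2: π = [0.2951, 0.2558, 0.2130, 0.2361], E[r] = 0.8160, γ^t·E[r] = 0.399826, running G = 0.430382
t=3: π = [0.2943, 0.2536, 0.2175, 0.2347], E[r] = 0.8342, γ^t·E[r] = 0.286131, running G = 0.716513
t=4: π = [0.2941, 0.2530, 0.2173, 0.2356], E[r] = 0.8335, γ^t·E[r] = 0.200130, running G = 0.916643
t=5: π = [0.2941, 0.2530, 0.2171, 0.2358], E[r] = 0.8333, γ^t·E[r] = 0.140048, running G = 1.056690
t=6: π = [0.2942, 0.2530, 0.2171, 0.2357], E[r] = 0.8333, γ^t·E[r] = 0.098039, running G = 1.154729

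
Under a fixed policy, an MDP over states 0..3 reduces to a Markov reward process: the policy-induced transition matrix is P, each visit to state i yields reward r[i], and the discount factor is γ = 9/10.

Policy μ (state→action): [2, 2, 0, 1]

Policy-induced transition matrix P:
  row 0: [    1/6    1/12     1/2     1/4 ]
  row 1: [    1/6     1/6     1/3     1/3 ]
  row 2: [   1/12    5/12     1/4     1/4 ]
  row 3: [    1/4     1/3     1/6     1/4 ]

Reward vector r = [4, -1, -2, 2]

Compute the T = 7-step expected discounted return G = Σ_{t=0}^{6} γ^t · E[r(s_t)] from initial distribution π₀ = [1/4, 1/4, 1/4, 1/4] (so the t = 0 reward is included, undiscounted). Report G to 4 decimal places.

t=0: π = [0.2500, 0.2500, 0.2500, 0.2500], E[r] = 0.7500, γ^t·E[r] = 0.750000, running G = 0.750000
t=1: π = [0.1667, 0.2500, 0.3125, 0.2708], E[r] = 0.3333, γ^t·E[r] = 0.300000, running G = 1.050000
t=2: π = [0.1632, 0.2760, 0.2899, 0.2708], E[r] = 0.3385, γ^t·E[r] = 0.274219, running G = 1.324219
t=3: π = [0.1651, 0.2707, 0.2912, 0.2730], E[r] = 0.3532, γ^t·E[r] = 0.257449, running G = 1.581668
t=4: π = [0.1651, 0.2712, 0.2911, 0.2726], E[r] = 0.3523, γ^t·E[r] = 0.231166, running G = 1.812834
t=5: π = [0.1651, 0.2711, 0.2912, 0.2726], E[r] = 0.3522, γ^t·E[r] = 0.207998, running G = 2.020833
t=6: π = [0.1651, 0.2711, 0.2912, 0.2726], E[r] = 0.3522, γ^t·E[r] = 0.187181, running G = 2.208013

G = 2.2080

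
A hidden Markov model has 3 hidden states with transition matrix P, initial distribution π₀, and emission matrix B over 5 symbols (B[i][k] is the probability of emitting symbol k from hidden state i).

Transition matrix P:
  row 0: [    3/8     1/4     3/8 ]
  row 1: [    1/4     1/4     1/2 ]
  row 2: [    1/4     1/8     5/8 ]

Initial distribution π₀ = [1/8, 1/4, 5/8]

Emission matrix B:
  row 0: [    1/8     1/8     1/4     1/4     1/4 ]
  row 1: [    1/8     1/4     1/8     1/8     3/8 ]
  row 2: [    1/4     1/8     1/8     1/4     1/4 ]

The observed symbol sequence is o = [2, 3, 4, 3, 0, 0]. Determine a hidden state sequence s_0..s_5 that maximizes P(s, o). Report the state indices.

path = [2, 2, 2, 2, 2, 2]

t=0: δ = [3.125e-02, 3.125e-02, 7.812e-02]  (obs o_0=2)
t=1: δ = [4.883e-03, 1.221e-03, 1.221e-02]  ψ = [2, 2, 2]  (obs o_1=3)
t=2: δ = [7.629e-04, 5.722e-04, 1.907e-03]  ψ = [2, 2, 2]  (obs o_2=4)
t=3: δ = [1.192e-04, 2.980e-05, 2.980e-04]  ψ = [2, 2, 2]  (obs o_3=3)
t=4: δ = [9.313e-06, 4.657e-06, 4.657e-05]  ψ = [2, 2, 2]  (obs o_4=0)
t=5: δ = [1.455e-06, 7.276e-07, 7.276e-06]  ψ = [2, 2, 2]  (obs o_5=0)
backtrack: best end state = 2; path = [2, 2, 2, 2, 2, 2]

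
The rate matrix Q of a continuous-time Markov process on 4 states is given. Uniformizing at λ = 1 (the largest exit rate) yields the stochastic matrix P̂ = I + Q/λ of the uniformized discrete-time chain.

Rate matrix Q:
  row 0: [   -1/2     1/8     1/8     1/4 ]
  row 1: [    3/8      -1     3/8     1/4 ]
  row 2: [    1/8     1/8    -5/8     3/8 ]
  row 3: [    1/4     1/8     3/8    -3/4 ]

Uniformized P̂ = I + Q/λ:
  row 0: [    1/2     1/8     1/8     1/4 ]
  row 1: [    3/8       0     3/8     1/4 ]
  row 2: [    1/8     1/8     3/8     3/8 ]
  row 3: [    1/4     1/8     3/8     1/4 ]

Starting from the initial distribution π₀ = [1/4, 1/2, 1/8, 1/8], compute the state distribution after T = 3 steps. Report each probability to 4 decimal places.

π = [0.3062, 0.1104, 0.2979, 0.2856]

t=0: π = [0.2500, 0.5000, 0.1250, 0.1250]
t=1: π = [0.3594, 0.0625, 0.3125, 0.2656]
t=2: π = [0.3086, 0.1172, 0.2852, 0.2891]
t=3: π = [0.3062, 0.1104, 0.2979, 0.2856]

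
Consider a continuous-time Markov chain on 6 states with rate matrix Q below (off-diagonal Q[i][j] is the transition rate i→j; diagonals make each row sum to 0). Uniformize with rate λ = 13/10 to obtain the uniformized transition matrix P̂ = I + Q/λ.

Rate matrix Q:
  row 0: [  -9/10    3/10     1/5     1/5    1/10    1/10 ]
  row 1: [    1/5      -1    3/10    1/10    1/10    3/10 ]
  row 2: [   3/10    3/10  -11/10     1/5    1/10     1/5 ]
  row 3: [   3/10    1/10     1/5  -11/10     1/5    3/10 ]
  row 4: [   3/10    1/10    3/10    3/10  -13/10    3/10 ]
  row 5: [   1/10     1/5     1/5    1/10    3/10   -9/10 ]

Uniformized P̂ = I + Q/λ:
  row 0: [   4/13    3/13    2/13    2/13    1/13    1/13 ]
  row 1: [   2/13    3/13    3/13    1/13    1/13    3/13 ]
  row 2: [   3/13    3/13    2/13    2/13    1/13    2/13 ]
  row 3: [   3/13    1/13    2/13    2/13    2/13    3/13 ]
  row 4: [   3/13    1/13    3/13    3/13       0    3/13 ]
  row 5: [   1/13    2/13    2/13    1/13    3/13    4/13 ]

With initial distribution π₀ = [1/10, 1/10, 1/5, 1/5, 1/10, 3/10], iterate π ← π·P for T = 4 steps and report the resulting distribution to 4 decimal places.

π = [0.2014, 0.1777, 0.1760, 0.1331, 0.1098, 0.2019]

t=0: π = [0.1000, 0.1000, 0.2000, 0.2000, 0.1000, 0.3000]
t=1: π = [0.1846, 0.1615, 0.1692, 0.1308, 0.1308, 0.2231]
t=2: π = [0.1982, 0.1734, 0.1763, 0.1343, 0.1112, 0.2065]
t=3: π = [0.2009, 0.1771, 0.1757, 0.1332, 0.1105, 0.2026]
t=4: π = [0.2014, 0.1777, 0.1760, 0.1331, 0.1098, 0.2019]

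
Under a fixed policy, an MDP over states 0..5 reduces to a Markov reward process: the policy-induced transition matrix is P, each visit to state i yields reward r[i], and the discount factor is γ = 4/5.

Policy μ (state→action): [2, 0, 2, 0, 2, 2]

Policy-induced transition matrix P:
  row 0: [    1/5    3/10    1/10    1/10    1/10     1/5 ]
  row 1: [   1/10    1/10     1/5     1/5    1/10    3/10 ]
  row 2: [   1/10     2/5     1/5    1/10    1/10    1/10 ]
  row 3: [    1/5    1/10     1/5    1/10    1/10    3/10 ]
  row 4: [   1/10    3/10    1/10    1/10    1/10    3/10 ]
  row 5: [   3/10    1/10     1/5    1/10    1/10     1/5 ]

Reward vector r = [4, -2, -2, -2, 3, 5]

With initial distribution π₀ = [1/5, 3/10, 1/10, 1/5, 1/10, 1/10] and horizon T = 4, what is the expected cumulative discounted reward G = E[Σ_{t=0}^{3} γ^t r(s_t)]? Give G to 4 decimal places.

G = 2.6780

t=0: π = [0.2000, 0.3000, 0.1000, 0.2000, 0.1000, 0.1000], E[r] = 0.4000, γ^t·E[r] = 0.400000, running G = 0.400000
t=1: π = [0.1600, 0.1900, 0.1700, 0.1300, 0.1000, 0.2500], E[r] = 1.2100, γ^t·E[r] = 0.968000, running G = 1.368000
t=2: π = [0.1790, 0.2030, 0.1740, 0.1190, 0.1000, 0.2250], E[r] = 1.1490, γ^t·E[r] = 0.735360, running G = 2.103360
t=3: π = [0.1748, 0.2080, 0.1721, 0.1203, 0.1000, 0.2248], E[r] = 1.1224, γ^t·E[r] = 0.574669, running G = 2.678029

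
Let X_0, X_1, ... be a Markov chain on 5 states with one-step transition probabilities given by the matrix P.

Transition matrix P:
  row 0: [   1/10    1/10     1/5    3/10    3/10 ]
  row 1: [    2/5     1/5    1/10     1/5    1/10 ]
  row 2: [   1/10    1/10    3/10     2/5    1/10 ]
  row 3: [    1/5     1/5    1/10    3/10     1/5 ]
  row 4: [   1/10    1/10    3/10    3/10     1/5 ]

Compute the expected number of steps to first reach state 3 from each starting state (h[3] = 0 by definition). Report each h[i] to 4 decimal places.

h = [3.2030, 3.6047, 2.8541, 0.0000, 3.1712]

First-step conditioning: h[3] = 0; for i ≠ 3, h[i] = 1 + Σ_k P[i][k]·h[k].
  h[0] = 1 + 1/10·h[0] + 1/10·h[1] + 1/5·h[2] + 3/10·h[4]
  h[1] = 1 + 2/5·h[0] + 1/5·h[1] + 1/10·h[2] + 1/10·h[4]
  h[2] = 1 + 1/10·h[0] + 1/10·h[1] + 3/10·h[2] + 1/10·h[4]
  h[4] = 1 + 1/10·h[0] + 1/10·h[1] + 3/10·h[2] + 1/5·h[4]
Solving the 4×4 linear system over states ≠ 3 gives exactly h = [1515/473, 155/43, 1350/473, 0, 1500/473] (h[3] = 0 is the target).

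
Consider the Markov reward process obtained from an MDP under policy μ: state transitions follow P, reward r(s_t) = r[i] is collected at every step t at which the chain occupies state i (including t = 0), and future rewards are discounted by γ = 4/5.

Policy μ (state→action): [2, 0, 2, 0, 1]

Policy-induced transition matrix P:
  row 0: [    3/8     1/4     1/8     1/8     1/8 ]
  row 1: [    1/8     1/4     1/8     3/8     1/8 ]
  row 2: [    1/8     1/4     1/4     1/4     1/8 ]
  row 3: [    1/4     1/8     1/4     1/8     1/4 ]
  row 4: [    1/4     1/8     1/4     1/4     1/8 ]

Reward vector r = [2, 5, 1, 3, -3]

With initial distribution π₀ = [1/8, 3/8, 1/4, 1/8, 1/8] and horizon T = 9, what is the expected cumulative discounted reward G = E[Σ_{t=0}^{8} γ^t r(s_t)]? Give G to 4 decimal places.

t=0: π = [0.1250, 0.3750, 0.2500, 0.1250, 0.1250], E[r] = 2.3750, γ^t·E[r] = 2.375000, running G = 2.375000
t=1: π = [0.1875, 0.2188, 0.1875, 0.2656, 0.1406], E[r] = 2.0313, γ^t·E[r] = 1.625000, running G = 4.000000
t=2: π = [0.2227, 0.1992, 0.1992, 0.2207, 0.1582], E[r] = 1.8281, γ^t·E[r] = 1.170000, running G = 5.170000
t=3: π = [0.2280, 0.2026, 0.1973, 0.2195, 0.1526], E[r] = 1.8672, γ^t·E[r] = 0.956000, running G = 6.126000
t=4: π = [0.2285, 0.2035, 0.1962, 0.2194, 0.1524], E[r] = 1.8715, γ^t·E[r] = 0.766575, running G = 6.892575
t=5: π = [0.2286, 0.2035, 0.1960, 0.2194, 0.1524], E[r] = 1.8719, γ^t·E[r] = 0.613383, running G = 7.505958
t=6: π = [0.2286, 0.2035, 0.1960, 0.2194, 0.1524], E[r] = 1.8718, γ^t·E[r] = 0.490692, running G = 7.996650
t=7: π = [0.2286, 0.2035, 0.1960, 0.2194, 0.1524], E[r] = 1.8719, γ^t·E[r] = 0.392556, running G = 8.389206
t=8: π = [0.2286, 0.2035, 0.1960, 0.2194, 0.1524], E[r] = 1.8719, γ^t·E[r] = 0.314046, running G = 8.703252

G = 8.7033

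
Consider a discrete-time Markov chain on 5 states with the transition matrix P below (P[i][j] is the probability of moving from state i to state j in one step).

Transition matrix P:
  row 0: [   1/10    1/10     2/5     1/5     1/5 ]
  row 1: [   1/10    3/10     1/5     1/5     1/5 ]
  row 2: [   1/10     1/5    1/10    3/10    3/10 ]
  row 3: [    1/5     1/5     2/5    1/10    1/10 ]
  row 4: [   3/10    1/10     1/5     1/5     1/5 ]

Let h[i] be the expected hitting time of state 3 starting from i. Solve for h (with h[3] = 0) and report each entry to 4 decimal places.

h = [4.4463, 4.5289, 4.1157, 0.0000, 4.5124]

First-step conditioning: h[3] = 0; for i ≠ 3, h[i] = 1 + Σ_k P[i][k]·h[k].
  h[0] = 1 + 1/10·h[0] + 1/10·h[1] + 2/5·h[2] + 1/5·h[4]
  h[1] = 1 + 1/10·h[0] + 3/10·h[1] + 1/5·h[2] + 1/5·h[4]
  h[2] = 1 + 1/10·h[0] + 1/5·h[1] + 1/10·h[2] + 3/10·h[4]
  h[4] = 1 + 3/10·h[0] + 1/10·h[1] + 1/5·h[2] + 1/5·h[4]
Solving the 4×4 linear system over states ≠ 3 gives exactly h = [538/121, 548/121, 498/121, 0, 546/121] (h[3] = 0 is the target).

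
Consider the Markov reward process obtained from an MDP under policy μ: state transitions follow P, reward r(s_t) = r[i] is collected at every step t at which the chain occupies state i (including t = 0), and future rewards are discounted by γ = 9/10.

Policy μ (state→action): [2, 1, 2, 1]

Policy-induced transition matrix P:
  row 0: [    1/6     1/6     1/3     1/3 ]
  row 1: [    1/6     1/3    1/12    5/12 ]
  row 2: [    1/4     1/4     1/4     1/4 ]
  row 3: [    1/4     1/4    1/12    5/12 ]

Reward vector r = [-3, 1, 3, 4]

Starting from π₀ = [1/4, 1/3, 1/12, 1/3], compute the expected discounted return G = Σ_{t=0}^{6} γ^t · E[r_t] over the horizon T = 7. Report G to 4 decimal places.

G = 7.9560

t=0: π = [0.2500, 0.3333, 0.0833, 0.3333], E[r] = 1.1667, γ^t·E[r] = 1.166667, running G = 1.166667
t=1: π = [0.2014, 0.2569, 0.1597, 0.3819], E[r] = 1.6597, γ^t·E[r] = 1.493750, running G = 2.660417
t=2: π = [0.2118, 0.2546, 0.1603, 0.3733], E[r] = 1.5932, γ^t·E[r] = 1.290469, running G = 3.950885
t=3: π = [0.2111, 0.2536, 0.1630, 0.3723], E[r] = 1.5984, γ^t·E[r] = 1.165219, running G = 5.116104
t=4: π = [0.2113, 0.2535, 0.1633, 0.3719], E[r] = 1.5972, γ^t·E[r] = 1.047911, running G = 6.164015
t=5: π = [0.2113, 0.2535, 0.1634, 0.3718], E[r] = 1.5972, γ^t·E[r] = 0.943136, running G = 7.107151
t=6: π = [0.2113, 0.2535, 0.1634, 0.3718], E[r] = 1.5972, γ^t·E[r] = 0.848809, running G = 7.955961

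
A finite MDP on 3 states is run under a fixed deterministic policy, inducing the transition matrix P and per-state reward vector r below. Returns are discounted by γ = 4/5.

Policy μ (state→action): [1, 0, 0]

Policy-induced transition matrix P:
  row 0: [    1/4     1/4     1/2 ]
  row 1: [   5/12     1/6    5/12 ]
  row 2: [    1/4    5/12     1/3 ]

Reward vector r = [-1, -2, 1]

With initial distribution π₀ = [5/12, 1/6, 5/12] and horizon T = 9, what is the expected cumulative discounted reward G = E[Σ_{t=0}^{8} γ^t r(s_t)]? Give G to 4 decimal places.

t=0: π = [0.4167, 0.1667, 0.4167], E[r] = -0.3333, γ^t·E[r] = -0.333333, running G = -0.333333
t=1: π = [0.2778, 0.3056, 0.4167], E[r] = -0.4722, γ^t·E[r] = -0.377778, running G = -0.711111
t=2: π = [0.3009, 0.2940, 0.4051], E[r] = -0.4838, γ^t·E[r] = -0.309630, running G = -1.020741
t=3: π = [0.2990, 0.2930, 0.4080], E[r] = -0.4770, γ^t·E[r] = -0.244247, running G = -1.264988
t=4: π = [0.2988, 0.2936, 0.4076], E[r] = -0.4784, γ^t·E[r] = -0.195957, running G = -1.460945
t=5: π = [0.2989, 0.2935, 0.4076], E[r] = -0.4783, γ^t·E[r] = -0.156715, running G = -1.617660
t=6: π = [0.2989, 0.2935, 0.4076], E[r] = -0.4783, γ^t·E[r] = -0.125372, running G = -1.743033
t=7: π = [0.2989, 0.2935, 0.4076], E[r] = -0.4783, γ^t·E[r] = -0.100299, running G = -1.843331
t=8: π = [0.2989, 0.2935, 0.4076], E[r] = -0.4783, γ^t·E[r] = -0.080239, running G = -1.923570

G = -1.9236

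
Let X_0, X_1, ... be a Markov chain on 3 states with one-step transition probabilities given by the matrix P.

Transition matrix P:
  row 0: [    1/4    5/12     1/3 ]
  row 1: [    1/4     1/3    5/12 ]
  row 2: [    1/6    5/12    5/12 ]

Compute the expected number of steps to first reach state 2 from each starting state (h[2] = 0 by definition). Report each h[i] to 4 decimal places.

First-step conditioning: h[2] = 0; for i ≠ 2, h[i] = 1 + Σ_k P[i][k]·h[k].
  h[0] = 1 + 1/4·h[0] + 5/12·h[1]
  h[1] = 1 + 1/4·h[0] + 1/3·h[1]
Solving the 2×2 linear system over states ≠ 2 gives exactly h = [52/19, 48/19, 0] (h[2] = 0 is the target).

h = [2.7368, 2.5263, 0.0000]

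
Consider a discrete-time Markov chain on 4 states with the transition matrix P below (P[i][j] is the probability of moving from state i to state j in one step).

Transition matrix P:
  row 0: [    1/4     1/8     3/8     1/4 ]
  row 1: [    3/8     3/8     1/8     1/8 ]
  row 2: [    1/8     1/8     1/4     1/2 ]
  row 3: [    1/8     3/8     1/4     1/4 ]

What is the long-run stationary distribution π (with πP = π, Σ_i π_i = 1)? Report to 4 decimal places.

Balance equations π_j = Σ_i π_i·P[i][j]:
  π_0 = 1/4·π_0 + 3/8·π_1 + 1/8·π_2 + 1/8·π_3
  π_1 = 1/8·π_0 + 3/8·π_1 + 1/8·π_2 + 3/8·π_3
  π_2 = 3/8·π_0 + 1/8·π_1 + 1/4·π_2 + 1/4·π_3
  normalize: π_0 + π_1 + π_2 + π_3 = 1
Solving the linear system gives exactly π = [51/235, 61/235, 23/94, 131/470].

π = [0.2170, 0.2596, 0.2447, 0.2787]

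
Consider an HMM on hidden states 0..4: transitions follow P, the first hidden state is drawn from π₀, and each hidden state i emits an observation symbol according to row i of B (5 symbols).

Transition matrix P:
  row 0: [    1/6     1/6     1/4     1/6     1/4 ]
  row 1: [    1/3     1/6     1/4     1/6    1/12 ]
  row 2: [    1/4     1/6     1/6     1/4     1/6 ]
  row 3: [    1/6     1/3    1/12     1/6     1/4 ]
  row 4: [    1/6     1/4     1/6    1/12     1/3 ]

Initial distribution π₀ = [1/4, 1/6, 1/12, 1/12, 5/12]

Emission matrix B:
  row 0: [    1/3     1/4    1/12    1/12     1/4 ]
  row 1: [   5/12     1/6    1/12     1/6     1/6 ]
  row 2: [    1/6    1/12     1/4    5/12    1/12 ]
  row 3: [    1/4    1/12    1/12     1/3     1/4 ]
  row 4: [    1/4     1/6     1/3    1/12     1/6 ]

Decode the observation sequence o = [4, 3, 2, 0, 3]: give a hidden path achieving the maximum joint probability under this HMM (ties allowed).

t=0: δ = [6.250e-02, 2.778e-02, 6.944e-03, 2.083e-02, 6.944e-02]  (obs o_0=4)
t=1: δ = [9.645e-04, 2.894e-03, 6.510e-03, 3.472e-03, 1.929e-03]  ψ = [4, 4, 0, 0, 4]  (obs o_1=3)
t=2: δ = [1.356e-04, 9.645e-05, 2.713e-04, 1.356e-04, 3.617e-04]  ψ = [2, 3, 2, 2, 2]  (obs o_2=2)
t=3: δ = [2.261e-05, 3.768e-05, 1.005e-05, 1.695e-05, 3.014e-05]  ψ = [2, 4, 4, 2, 4]  (obs o_3=0)
t=4: δ = [1.047e-06, 1.256e-06, 3.925e-06, 2.093e-06, 8.372e-07]  ψ = [1, 4, 1, 1, 4]  (obs o_4=3)
backtrack: best end state = 2; path = [0, 2, 4, 1, 2]

path = [0, 2, 4, 1, 2]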